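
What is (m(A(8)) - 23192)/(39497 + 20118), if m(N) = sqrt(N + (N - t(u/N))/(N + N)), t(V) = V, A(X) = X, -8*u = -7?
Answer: -23192/59615 + sqrt(8697)/1907680 ≈ -0.38898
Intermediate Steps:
u = 7/8 (u = -1/8*(-7) = 7/8 ≈ 0.87500)
m(N) = sqrt(N + (N - 7/(8*N))/(2*N)) (m(N) = sqrt(N + (N - 7/(8*N))/(N + N)) = sqrt(N + (N - 7/(8*N))/((2*N))) = sqrt(N + (N - 7/(8*N))*(1/(2*N))) = sqrt(N + (N - 7/(8*N))/(2*N)))
(m(A(8)) - 23192)/(39497 + 20118) = (sqrt(8 - 7/8**2 + 16*8)/4 - 23192)/(39497 + 20118) = (sqrt(8 - 7*1/64 + 128)/4 - 23192)/59615 = (sqrt(8 - 7/64 + 128)/4 - 23192)*(1/59615) = (sqrt(8697/64)/4 - 23192)*(1/59615) = ((sqrt(8697)/8)/4 - 23192)*(1/59615) = (sqrt(8697)/32 - 23192)*(1/59615) = (-23192 + sqrt(8697)/32)*(1/59615) = -23192/59615 + sqrt(8697)/1907680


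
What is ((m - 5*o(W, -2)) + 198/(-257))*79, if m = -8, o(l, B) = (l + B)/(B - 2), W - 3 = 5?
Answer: -51587/514 ≈ -100.36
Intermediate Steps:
W = 8 (W = 3 + 5 = 8)
o(l, B) = (B + l)/(-2 + B)
((m - 5*o(W, -2)) + 198/(-257))*79 = ((-8 - 5*(-2 + 8)/(-2 - 2)) + 198/(-257))*79 = ((-8 - 5*6/(-4)) + 198*(-1/257))*79 = ((-8 - (-5)*6/4) - 198/257)*79 = ((-8 - 5*(-3/2)) - 198/257)*79 = ((-8 + 15/2) - 198/257)*79 = (-½ - 198/257)*79 = -653/514*79 = -51587/514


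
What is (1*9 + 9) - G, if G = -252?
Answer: 270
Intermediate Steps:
(1*9 + 9) - G = (1*9 + 9) - 1*(-252) = (9 + 9) + 252 = 18 + 252 = 270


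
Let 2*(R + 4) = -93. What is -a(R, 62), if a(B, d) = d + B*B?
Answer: -10449/4 ≈ -2612.3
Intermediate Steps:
R = -101/2 (R = -4 + (½)*(-93) = -4 - 93/2 = -101/2 ≈ -50.500)
a(B, d) = d + B²
-a(R, 62) = -(62 + (-101/2)²) = -(62 + 10201/4) = -1*10449/4 = -10449/4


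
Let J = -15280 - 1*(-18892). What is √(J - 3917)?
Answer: I*√305 ≈ 17.464*I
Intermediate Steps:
J = 3612 (J = -15280 + 18892 = 3612)
√(J - 3917) = √(3612 - 3917) = √(-305) = I*√305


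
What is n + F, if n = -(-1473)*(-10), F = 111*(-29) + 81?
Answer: -17868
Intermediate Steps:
F = -3138 (F = -3219 + 81 = -3138)
n = -14730 (n = -491*30 = -14730)
n + F = -14730 - 3138 = -17868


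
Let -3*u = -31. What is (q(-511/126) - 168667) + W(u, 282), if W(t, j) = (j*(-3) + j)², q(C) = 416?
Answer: 149845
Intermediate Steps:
u = 31/3 (u = -⅓*(-31) = 31/3 ≈ 10.333)
W(t, j) = 4*j² (W(t, j) = (-3*j + j)² = (-2*j)² = 4*j²)
(q(-511/126) - 168667) + W(u, 282) = (416 - 168667) + 4*282² = -168251 + 4*79524 = -168251 + 318096 = 149845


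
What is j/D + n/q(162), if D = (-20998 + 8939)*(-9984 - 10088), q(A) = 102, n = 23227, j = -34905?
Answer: 216232734461/949573896 ≈ 227.72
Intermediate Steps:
D = 242048248 (D = -12059*(-20072) = 242048248)
j/D + n/q(162) = -34905/242048248 + 23227/102 = -34905*1/242048248 + 23227*(1/102) = -2685/18619096 + 23227/102 = 216232734461/949573896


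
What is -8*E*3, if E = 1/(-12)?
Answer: 2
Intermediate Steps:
E = -1/12 (E = 1*(-1/12) = -1/12 ≈ -0.083333)
-8*E*3 = -8*(-1/12)*3 = (2/3)*3 = 2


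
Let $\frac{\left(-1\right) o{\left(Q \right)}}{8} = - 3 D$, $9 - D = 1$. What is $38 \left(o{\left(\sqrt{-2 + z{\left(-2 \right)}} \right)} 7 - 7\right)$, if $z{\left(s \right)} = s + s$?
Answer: $50806$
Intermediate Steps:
$D = 8$ ($D = 9 - 1 = 8$)
$z{\left(s \right)} = 2 s$
$o{\left(Q \right)} = 192$ ($o{\left(Q \right)} = - 8 \left(\left(-3\right) 8\right) = \left(-8\right) \left(-24\right) = 192$)
$38 \left(o{\left(\sqrt{-2 + z{\left(-2 \right)}} \right)} 7 - 7\right) = 38 \left(192 \cdot 7 - 7\right) = 38 \left(1344 - 7\right) = 38 \cdot 1337 = 50806$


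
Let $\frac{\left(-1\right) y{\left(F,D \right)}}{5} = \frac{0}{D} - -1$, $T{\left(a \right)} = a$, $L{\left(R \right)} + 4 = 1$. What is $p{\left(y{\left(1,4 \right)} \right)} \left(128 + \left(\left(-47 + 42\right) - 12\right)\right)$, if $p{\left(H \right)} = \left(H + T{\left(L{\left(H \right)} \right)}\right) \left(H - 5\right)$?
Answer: $8880$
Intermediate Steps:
$L{\left(R \right)} = -3$ ($L{\left(R \right)} = -4 + 1 = -3$)
$y{\left(F,D \right)} = -5$ ($y{\left(F,D \right)} = - 5 \left(\frac{0}{D} - -1\right) = - 5 \left(0 + 1\right) = \left(-5\right) 1 = -5$)
$p{\left(H \right)} = \left(-5 + H\right) \left(-3 + H\right)$ ($p{\left(H \right)} = \left(H - 3\right) \left(H - 5\right) = \left(-3 + H\right) \left(-5 + H\right) = \left(-5 + H\right) \left(-3 + H\right)$)
$p{\left(y{\left(1,4 \right)} \right)} \left(128 + \left(\left(-47 + 42\right) - 12\right)\right) = \left(15 + \left(-5\right)^{2} - -40\right) \left(128 + \left(\left(-47 + 42\right) - 12\right)\right) = \left(15 + 25 + 40\right) \left(128 - 17\right) = 80 \left(128 - 17\right) = 80 \cdot 111 = 8880$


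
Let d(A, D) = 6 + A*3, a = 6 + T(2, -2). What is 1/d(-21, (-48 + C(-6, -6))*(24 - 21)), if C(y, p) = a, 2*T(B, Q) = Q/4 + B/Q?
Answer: -1/57 ≈ -0.017544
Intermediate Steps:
T(B, Q) = Q/8 + B/(2*Q) (T(B, Q) = (Q/4 + B/Q)/2 = Q/8 + B/(2*Q))
a = 21/4 (a = 6 + ((1/8)*(-2) + (1/2)*2/(-2)) = 6 + (-1/4 + (1/2)*2*(-1/2)) = 6 + (-1/4 - 1/2) = 6 - 3/4 = 21/4 ≈ 5.2500)
C(y, p) = 21/4
d(A, D) = 6 + 3*A
1/d(-21, (-48 + C(-6, -6))*(24 - 21)) = 1/(6 + 3*(-21)) = 1/(6 - 63) = 1/(-57) = -1/57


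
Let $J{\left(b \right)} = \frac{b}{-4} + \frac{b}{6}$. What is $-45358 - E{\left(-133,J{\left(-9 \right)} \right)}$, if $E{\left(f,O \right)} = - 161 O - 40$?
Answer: $- \frac{180789}{4} \approx -45197.0$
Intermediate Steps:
$J{\left(b \right)} = - \frac{b}{12}$ ($J{\left(b \right)} = b \left(- \frac{1}{4}\right) + b \frac{1}{6} = - \frac{b}{4} + \frac{b}{6} = - \frac{b}{12}$)
$E{\left(f,O \right)} = -40 - 161 O$
$-45358 - E{\left(-133,J{\left(-9 \right)} \right)} = -45358 - \left(-40 - 161 \left(\left(- \frac{1}{12}\right) \left(-9\right)\right)\right) = -45358 - \left(-40 - \frac{483}{4}\right) = -45358 - - \frac{643}{4} = -45358 + \frac{643}{4} = - \frac{180789}{4}$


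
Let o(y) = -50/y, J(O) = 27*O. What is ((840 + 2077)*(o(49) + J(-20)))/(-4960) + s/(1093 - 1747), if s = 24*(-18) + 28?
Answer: 2533589617/7947408 ≈ 318.79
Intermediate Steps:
s = -404 (s = -432 + 28 = -404)
((840 + 2077)*(o(49) + J(-20)))/(-4960) + s/(1093 - 1747) = ((840 + 2077)*(-50/49 + 27*(-20)))/(-4960) - 404/(1093 - 1747) = (2917*(-50*1/49 - 540))*(-1/4960) - 404/(-654) = (2917*(-50/49 - 540))*(-1/4960) - 404*(-1/654) = (2917*(-26510/49))*(-1/4960) + 202/327 = -77329670/49*(-1/4960) + 202/327 = 7732967/24304 + 202/327 = 2533589617/7947408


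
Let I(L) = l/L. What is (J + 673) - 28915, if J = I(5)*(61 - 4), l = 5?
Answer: -28185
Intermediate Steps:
I(L) = 5/L
J = 57 (J = (5/5)*(61 - 4) = (5*(⅕))*57 = 1*57 = 57)
(J + 673) - 28915 = (57 + 673) - 28915 = 730 - 28915 = -28185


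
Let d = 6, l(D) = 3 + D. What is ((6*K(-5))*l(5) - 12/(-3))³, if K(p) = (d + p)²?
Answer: 140608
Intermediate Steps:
K(p) = (6 + p)²
((6*K(-5))*l(5) - 12/(-3))³ = ((6*(6 - 5)²)*(3 + 5) - 12/(-3))³ = ((6*1²)*8 - 12*(-⅓))³ = ((6*1)*8 + 4)³ = (6*8 + 4)³ = (48 + 4)³ = 52³ = 140608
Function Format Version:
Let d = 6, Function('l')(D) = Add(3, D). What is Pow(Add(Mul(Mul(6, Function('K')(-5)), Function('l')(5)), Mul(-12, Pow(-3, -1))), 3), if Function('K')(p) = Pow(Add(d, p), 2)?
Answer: 140608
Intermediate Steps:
Function('K')(p) = Pow(Add(6, p), 2)
Pow(Add(Mul(Mul(6, Function('K')(-5)), Function('l')(5)), Mul(-12, Pow(-3, -1))), 3) = Pow(Add(Mul(Mul(6, Pow(Add(6, -5), 2)), Add(3, 5)), Mul(-12, Pow(-3, -1))), 3) = Pow(Add(Mul(Mul(6, Pow(1, 2)), 8), Mul(-12, Rational(-1, 3))), 3) = Pow(Add(Mul(Mul(6, 1), 8), 4), 3) = Pow(Add(Mul(6, 8), 4), 3) = Pow(Add(48, 4), 3) = Pow(52, 3) = 140608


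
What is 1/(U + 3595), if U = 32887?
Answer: 1/36482 ≈ 2.7411e-5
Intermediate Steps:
1/(U + 3595) = 1/(32887 + 3595) = 1/36482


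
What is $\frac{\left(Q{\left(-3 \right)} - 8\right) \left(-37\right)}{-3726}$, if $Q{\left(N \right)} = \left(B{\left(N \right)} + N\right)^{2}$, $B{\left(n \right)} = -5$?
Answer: $\frac{1036}{1863} \approx 0.55609$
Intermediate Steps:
$Q{\left(N \right)} = \left(-5 + N\right)^{2}$
$\frac{\left(Q{\left(-3 \right)} - 8\right) \left(-37\right)}{-3726} = \frac{\left(\left(-5 - 3\right)^{2} - 8\right) \left(-37\right)}{-3726} = \left(\left(-8\right)^{2} - 8\right) \left(-37\right) \left(- \frac{1}{3726}\right) = \left(64 - 8\right) \left(-37\right) \left(- \frac{1}{3726}\right) = 56 \left(-37\right) \left(- \frac{1}{3726}\right) = \left(-2072\right) \left(- \frac{1}{3726}\right) = \frac{1036}{1863}$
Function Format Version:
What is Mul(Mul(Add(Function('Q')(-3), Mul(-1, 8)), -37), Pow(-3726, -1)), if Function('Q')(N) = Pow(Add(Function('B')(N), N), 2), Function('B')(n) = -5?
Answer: Rational(1036, 1863) ≈ 0.55609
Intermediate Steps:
Function('Q')(N) = Pow(Add(-5, N), 2)
Mul(Mul(Add(Function('Q')(-3), Mul(-1, 8)), -37), Pow(-3726, -1)) = Mul(Mul(Add(Pow(Add(-5, -3), 2), Mul(-1, 8)), -37), Pow(-3726, -1)) = Mul(Mul(Add(Pow(-8, 2), -8), -37), Rational(-1, 3726)) = Mul(Mul(Add(64, -8), -37), Rational(-1, 3726)) = Mul(Mul(56, -37), Rational(-1, 3726)) = Mul(-2072, Rational(-1, 3726)) = Rational(1036, 1863)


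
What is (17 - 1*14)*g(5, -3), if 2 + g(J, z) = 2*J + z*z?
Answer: 51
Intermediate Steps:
g(J, z) = -2 + z² + 2*J (g(J, z) = -2 + (2*J + z*z) = -2 + (2*J + z²) = -2 + (z² + 2*J) = -2 + z² + 2*J)
(17 - 1*14)*g(5, -3) = (17 - 1*14)*(-2 + (-3)² + 2*5) = (17 - 14)*(-2 + 9 + 10) = 3*17 = 51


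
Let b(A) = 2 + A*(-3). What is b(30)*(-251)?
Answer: 22088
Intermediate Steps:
b(A) = 2 - 3*A
b(30)*(-251) = (2 - 3*30)*(-251) = (2 - 90)*(-251) = -88*(-251) = 22088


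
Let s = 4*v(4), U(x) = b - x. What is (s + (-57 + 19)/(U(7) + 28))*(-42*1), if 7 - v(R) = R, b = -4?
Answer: -6972/17 ≈ -410.12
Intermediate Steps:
v(R) = 7 - R
U(x) = -4 - x
s = 12 (s = 4*(7 - 1*4) = 4*(7 - 4) = 4*3 = 12)
(s + (-57 + 19)/(U(7) + 28))*(-42*1) = (12 + (-57 + 19)/((-4 - 1*7) + 28))*(-42*1) = (12 - 38/((-4 - 7) + 28))*(-42) = (12 - 38/(-11 + 28))*(-42) = (12 - 38/17)*(-42) = (166/17)*(-42) = -6972/17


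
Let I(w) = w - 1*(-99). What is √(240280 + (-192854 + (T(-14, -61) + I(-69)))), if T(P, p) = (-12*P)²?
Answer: 4*√4730 ≈ 275.10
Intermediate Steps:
I(w) = 99 + w (I(w) = w + 99 = 99 + w)
T(P, p) = 144*P²
√(240280 + (-192854 + (T(-14, -61) + I(-69)))) = √(240280 + (-192854 + (144*(-14)² + (99 - 69)))) = √(240280 + (-192854 + (144*196 + 30))) = √(240280 + (-192854 + (28224 + 30))) = √(240280 + (-192854 + 28254)) = √(240280 - 164600) = √75680 = 4*√4730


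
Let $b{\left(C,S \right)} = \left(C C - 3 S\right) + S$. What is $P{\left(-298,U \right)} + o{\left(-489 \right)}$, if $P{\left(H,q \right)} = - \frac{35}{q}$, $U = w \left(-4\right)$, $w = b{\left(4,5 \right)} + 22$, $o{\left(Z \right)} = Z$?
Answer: $- \frac{7819}{16} \approx -488.69$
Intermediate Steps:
$b{\left(C,S \right)} = C^{2} - 2 S$ ($b{\left(C,S \right)} = \left(C^{2} - 3 S\right) + S = C^{2} - 2 S$)
$w = 28$ ($w = \left(4^{2} - 10\right) + 22 = \left(16 - 10\right) + 22 = 6 + 22 = 28$)
$U = -112$ ($U = 28 \left(-4\right) = -112$)
$P{\left(-298,U \right)} + o{\left(-489 \right)} = - \frac{35}{-112} - 489 = \left(-35\right) \left(- \frac{1}{112}\right) - 489 = \frac{5}{16} - 489 = - \frac{7819}{16}$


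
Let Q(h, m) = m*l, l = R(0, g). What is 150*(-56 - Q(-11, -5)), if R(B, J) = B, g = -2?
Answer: -8400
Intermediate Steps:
l = 0
Q(h, m) = 0 (Q(h, m) = m*0 = 0)
150*(-56 - Q(-11, -5)) = 150*(-56 - 1*0) = 150*(-56 + 0) = 150*(-56) = -8400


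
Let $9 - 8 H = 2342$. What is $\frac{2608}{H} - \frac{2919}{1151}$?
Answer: $- \frac{30824491}{2685283} \approx -11.479$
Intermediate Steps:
$H = - \frac{2333}{8}$ ($H = \frac{9}{8} - \frac{1171}{4} = - \frac{2333}{8} \approx -291.63$)
$\frac{2608}{H} - \frac{2919}{1151} = \frac{2608}{- \frac{2333}{8}} - \frac{2919}{1151} = 2608 \left(- \frac{8}{2333}\right) - \frac{2919}{1151} = - \frac{20864}{2333} - \frac{2919}{1151} = - \frac{30824491}{2685283}$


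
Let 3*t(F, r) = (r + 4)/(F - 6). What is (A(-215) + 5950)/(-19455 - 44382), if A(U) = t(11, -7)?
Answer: -29749/319185 ≈ -0.093203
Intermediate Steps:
t(F, r) = (4 + r)/(3*(-6 + F)) (t(F, r) = ((r + 4)/(F - 6))/3 = ((4 + r)/(-6 + F))/3 = (4 + r)/(3*(-6 + F)))
A(U) = -⅕ (A(U) = (4 - 7)/(3*(-6 + 11)) = (⅓)*(-3)/5 = (⅓)*(⅕)*(-3) = -⅕)
(A(-215) + 5950)/(-19455 - 44382) = (-⅕ + 5950)/(-19455 - 44382) = (29749/5)/(-63837) = (29749/5)*(-1/63837) = -29749/319185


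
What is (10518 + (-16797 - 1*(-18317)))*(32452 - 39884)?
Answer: -89466416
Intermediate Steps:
(10518 + (-16797 - 1*(-18317)))*(32452 - 39884) = (10518 + (-16797 + 18317))*(-7432) = (10518 + 1520)*(-7432) = 12038*(-7432) = -89466416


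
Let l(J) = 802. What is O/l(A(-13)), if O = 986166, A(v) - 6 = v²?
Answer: 493083/401 ≈ 1229.6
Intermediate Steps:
A(v) = 6 + v²
O/l(A(-13)) = 986166/802 = 986166*(1/802) = 493083/401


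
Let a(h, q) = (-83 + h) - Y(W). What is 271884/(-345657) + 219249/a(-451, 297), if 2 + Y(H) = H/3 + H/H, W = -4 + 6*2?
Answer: -75930590789/185156933 ≈ -410.09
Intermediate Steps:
W = 8 (W = -4 + 12 = 8)
Y(H) = -1 + H/3 (Y(H) = -2 + (H/3 + H/H) = -2 + (H*(⅓) + 1) = -2 + (H/3 + 1) = -2 + (1 + H/3) = -1 + H/3)
a(h, q) = -254/3 + h (a(h, q) = (-83 + h) - (-1 + (⅓)*8) = (-83 + h) - (-1 + 8/3) = (-83 + h) - 1*5/3 = (-83 + h) - 5/3 = -254/3 + h)
271884/(-345657) + 219249/a(-451, 297) = 271884/(-345657) + 219249/(-254/3 - 451) = 271884*(-1/345657) + 219249/(-1607/3) = -90628/115219 + 219249*(-3/1607) = -90628/115219 - 657747/1607 = -75930590789/185156933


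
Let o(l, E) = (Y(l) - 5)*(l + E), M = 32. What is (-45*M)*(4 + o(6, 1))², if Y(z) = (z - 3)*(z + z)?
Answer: -70331040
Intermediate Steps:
Y(z) = 2*z*(-3 + z) (Y(z) = (-3 + z)*(2*z) = 2*z*(-3 + z))
o(l, E) = (-5 + 2*l*(-3 + l))*(E + l) (o(l, E) = (2*l*(-3 + l) - 5)*(l + E) = (-5 + 2*l*(-3 + l))*(E + l))
(-45*M)*(4 + o(6, 1))² = (-45*32)*(4 + (-5*1 - 5*6 + 2*6²*(-3 + 6) + 2*1*6*(-3 + 6)))² = -1440*(4 + (-5 - 30 + 2*36*3 + 2*1*6*3))² = -1440*(4 + (-5 - 30 + 216 + 36))² = -1440*(4 + 217)² = -1440*221² = -1440*48841 = -70331040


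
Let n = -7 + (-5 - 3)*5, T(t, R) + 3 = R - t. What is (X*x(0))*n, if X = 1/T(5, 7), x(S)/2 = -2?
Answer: -188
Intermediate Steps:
x(S) = -4 (x(S) = 2*(-2) = -4)
T(t, R) = -3 + R - t (T(t, R) = -3 + (R - t) = -3 + R - t)
n = -47 (n = -7 - 8*5 = -7 - 40 = -47)
X = -1 (X = 1/(-3 + 7 - 1*5) = 1/(-3 + 7 - 5) = 1/(-1) = -1)
(X*x(0))*n = -1*(-4)*(-47) = 4*(-47) = -188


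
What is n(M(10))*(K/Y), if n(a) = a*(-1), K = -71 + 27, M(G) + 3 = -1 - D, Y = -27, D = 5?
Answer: 44/3 ≈ 14.667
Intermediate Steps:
M(G) = -9 (M(G) = -3 + (-1 - 1*5) = -3 + (-1 - 5) = -3 - 6 = -9)
K = -44
n(a) = -a
n(M(10))*(K/Y) = (-1*(-9))*(-44/(-27)) = 9*(-44*(-1/27)) = 9*(44/27) = 44/3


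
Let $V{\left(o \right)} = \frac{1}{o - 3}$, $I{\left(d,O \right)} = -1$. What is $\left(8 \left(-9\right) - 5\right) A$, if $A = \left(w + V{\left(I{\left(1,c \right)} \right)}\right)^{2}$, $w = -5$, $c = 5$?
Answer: $- \frac{33957}{16} \approx -2122.3$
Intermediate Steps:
$V{\left(o \right)} = \frac{1}{-3 + o}$
$A = \frac{441}{16}$ ($A = \left(-5 + \frac{1}{-3 - 1}\right)^{2} = \left(-5 + \frac{1}{-4}\right)^{2} = \left(-5 - \frac{1}{4}\right)^{2} = \left(- \frac{21}{4}\right)^{2} = \frac{441}{16} \approx 27.563$)
$\left(8 \left(-9\right) - 5\right) A = \left(8 \left(-9\right) - 5\right) \frac{441}{16} = \left(-72 - 5\right) \frac{441}{16} = \left(-77\right) \frac{441}{16} = - \frac{33957}{16}$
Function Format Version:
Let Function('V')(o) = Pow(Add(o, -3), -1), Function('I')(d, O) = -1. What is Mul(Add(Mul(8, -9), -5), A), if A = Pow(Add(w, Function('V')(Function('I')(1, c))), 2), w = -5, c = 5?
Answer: Rational(-33957, 16) ≈ -2122.3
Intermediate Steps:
Function('V')(o) = Pow(Add(-3, o), -1)
A = Rational(441, 16) (A = Pow(Add(-5, Pow(Add(-3, -1), -1)), 2) = Pow(Add(-5, Pow(-4, -1)), 2) = Pow(Add(-5, Rational(-1, 4)), 2) = Pow(Rational(-21, 4), 2) = Rational(441, 16) ≈ 27.563)
Mul(Add(Mul(8, -9), -5), A) = Mul(Add(Mul(8, -9), -5), Rational(441, 16)) = Mul(Add(-72, -5), Rational(441, 16)) = Mul(-77, Rational(441, 16)) = Rational(-33957, 16)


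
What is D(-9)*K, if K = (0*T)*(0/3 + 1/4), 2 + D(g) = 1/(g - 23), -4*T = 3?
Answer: 0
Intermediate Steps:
T = -3/4 (T = -1/4*3 = -3/4 ≈ -0.75000)
D(g) = -2 + 1/(-23 + g) (D(g) = -2 + 1/(g - 23) = -2 + 1/(-23 + g))
K = 0 (K = (0*(-3/4))*(0/3 + 1/4) = 0*(0*(1/3) + 1*(1/4)) = 0*(0 + 1/4) = 0*(1/4) = 0)
D(-9)*K = ((47 - 2*(-9))/(-23 - 9))*0 = ((47 + 18)/(-32))*0 = -1/32*65*0 = -65/32*0 = 0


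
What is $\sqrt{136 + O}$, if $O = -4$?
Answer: $2 \sqrt{33} \approx 11.489$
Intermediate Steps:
$\sqrt{136 + O} = \sqrt{136 - 4} = \sqrt{132} = 2 \sqrt{33}$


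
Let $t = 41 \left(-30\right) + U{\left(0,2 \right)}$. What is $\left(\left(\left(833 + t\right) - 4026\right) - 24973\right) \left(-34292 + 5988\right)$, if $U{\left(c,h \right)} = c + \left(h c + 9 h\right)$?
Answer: $831514912$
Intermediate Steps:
$U{\left(c,h \right)} = c + 9 h + c h$ ($U{\left(c,h \right)} = c + \left(c h + 9 h\right) = c + \left(9 h + c h\right) = c + 9 h + c h$)
$t = -1212$ ($t = 41 \left(-30\right) + \left(0 + 9 \cdot 2 + 0 \cdot 2\right) = -1230 + \left(0 + 18 + 0\right) = -1230 + 18 = -1212$)
$\left(\left(\left(833 + t\right) - 4026\right) - 24973\right) \left(-34292 + 5988\right) = \left(\left(\left(833 - 1212\right) - 4026\right) - 24973\right) \left(-34292 + 5988\right) = \left(\left(-379 - 4026\right) - 24973\right) \left(-28304\right) = \left(-4405 - 24973\right) \left(-28304\right) = \left(-29378\right) \left(-28304\right) = 831514912$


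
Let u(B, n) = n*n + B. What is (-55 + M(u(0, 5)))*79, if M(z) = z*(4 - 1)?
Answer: 1580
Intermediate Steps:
u(B, n) = B + n**2 (u(B, n) = n**2 + B = B + n**2)
M(z) = 3*z (M(z) = z*3 = 3*z)
(-55 + M(u(0, 5)))*79 = (-55 + 3*(0 + 5**2))*79 = (-55 + 3*(0 + 25))*79 = (-55 + 3*25)*79 = (-55 + 75)*79 = 20*79 = 1580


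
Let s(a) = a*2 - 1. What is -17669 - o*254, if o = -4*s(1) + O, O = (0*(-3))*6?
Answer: -16653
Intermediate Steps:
s(a) = -1 + 2*a (s(a) = 2*a - 1 = -1 + 2*a)
O = 0 (O = 0*6 = 0)
o = -4 (o = -4*(-1 + 2*1) + 0 = -4*(-1 + 2) + 0 = -4*1 + 0 = -4 + 0 = -4)
-17669 - o*254 = -17669 - (-4)*254 = -17669 - 1*(-1016) = -17669 + 1016 = -16653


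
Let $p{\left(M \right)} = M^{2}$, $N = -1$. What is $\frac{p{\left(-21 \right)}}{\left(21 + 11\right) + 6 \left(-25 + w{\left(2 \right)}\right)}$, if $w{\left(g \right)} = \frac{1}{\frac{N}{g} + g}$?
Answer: $- \frac{147}{38} \approx -3.8684$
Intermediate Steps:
$w{\left(g \right)} = \frac{1}{g - \frac{1}{g}}$ ($w{\left(g \right)} = \frac{1}{- \frac{1}{g} + g} = \frac{1}{g - \frac{1}{g}}$)
$\frac{p{\left(-21 \right)}}{\left(21 + 11\right) + 6 \left(-25 + w{\left(2 \right)}\right)} = \frac{\left(-21\right)^{2}}{\left(21 + 11\right) + 6 \left(-25 + \frac{2}{-1 + 2^{2}}\right)} = \frac{441}{32 + 6 \left(-25 + \frac{2}{-1 + 4}\right)} = \frac{441}{32 + 6 \left(-25 + \frac{2}{3}\right)} = \frac{441}{32 + 6 \left(- \frac{73}{3}\right)} = \frac{441}{32 - 146} = \frac{441}{-114} = 441 \left(- \frac{1}{114}\right) = - \frac{147}{38}$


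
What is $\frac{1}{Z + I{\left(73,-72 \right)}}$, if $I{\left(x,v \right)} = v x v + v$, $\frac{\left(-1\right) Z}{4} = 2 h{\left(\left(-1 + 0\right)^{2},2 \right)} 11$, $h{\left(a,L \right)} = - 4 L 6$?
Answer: $\frac{1}{382584} \approx 2.6138 \cdot 10^{-6}$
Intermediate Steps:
$h{\left(a,L \right)} = - 24 L$
$Z = 4224$ ($Z = - 4 \cdot 2 \left(\left(-24\right) 2\right) 11 = - 4 \cdot 2 \left(-48\right) 11 = - 4 \left(\left(-96\right) 11\right) = \left(-4\right) \left(-1056\right) = 4224$)
$I{\left(x,v \right)} = v + x v^{2}$ ($I{\left(x,v \right)} = x v^{2} + v = v + x v^{2}$)
$\frac{1}{Z + I{\left(73,-72 \right)}} = \frac{1}{4224 - 72 \left(1 - 5256\right)} = \frac{1}{4224 - -378360} = \frac{1}{4224 + 378360} = \frac{1}{382584}$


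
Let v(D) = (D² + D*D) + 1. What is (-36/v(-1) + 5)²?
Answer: 49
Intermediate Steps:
v(D) = 1 + 2*D² (v(D) = (D² + D²) + 1 = 2*D² + 1 = 1 + 2*D²)
(-36/v(-1) + 5)² = (-36/(1 + 2*(-1)²) + 5)² = (-36/(1 + 2*1) + 5)² = (-36/(1 + 2) + 5)² = (-36/3 + 5)² = (-36*⅓ + 5)² = (-12 + 5)² = (-7)² = 49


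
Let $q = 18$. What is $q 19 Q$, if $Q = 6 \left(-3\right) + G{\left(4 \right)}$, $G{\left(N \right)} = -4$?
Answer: $-7524$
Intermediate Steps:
$Q = -22$ ($Q = 6 \left(-3\right) - 4 = -18 - 4 = -22$)
$q 19 Q = 18 \cdot 19 \left(-22\right) = 342 \left(-22\right) = -7524$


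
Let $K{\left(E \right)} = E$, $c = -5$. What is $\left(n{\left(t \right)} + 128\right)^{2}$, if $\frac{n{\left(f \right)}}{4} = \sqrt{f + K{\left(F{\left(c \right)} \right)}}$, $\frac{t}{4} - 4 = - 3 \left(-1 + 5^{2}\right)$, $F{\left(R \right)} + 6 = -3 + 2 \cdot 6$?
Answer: $12080 + 1024 i \sqrt{269} \approx 12080.0 + 16795.0 i$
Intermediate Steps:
$F{\left(R \right)} = 3$ ($F{\left(R \right)} = -6 + \left(-3 + 2 \cdot 6\right) = -6 + \left(-3 + 12\right) = -6 + 9 = 3$)
$t = -272$ ($t = 16 + 4 \left(- 3 \left(-1 + 5^{2}\right)\right) = 16 + 4 \left(- 3 \left(-1 + 25\right)\right) = 16 + 4 \left(\left(-3\right) 24\right) = 16 + 4 \left(-72\right) = 16 - 288 = -272$)
$n{\left(f \right)} = 4 \sqrt{3 + f}$ ($n{\left(f \right)} = 4 \sqrt{f + 3} = 4 \sqrt{3 + f}$)
$\left(n{\left(t \right)} + 128\right)^{2} = \left(4 \sqrt{3 - 272} + 128\right)^{2} = \left(4 \sqrt{-269} + 128\right)^{2} = \left(4 i \sqrt{269} + 128\right)^{2} = \left(128 + 4 i \sqrt{269}\right)^{2}$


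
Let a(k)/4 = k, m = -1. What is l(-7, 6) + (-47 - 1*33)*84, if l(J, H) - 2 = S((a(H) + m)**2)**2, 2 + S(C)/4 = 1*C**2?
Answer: 1252957848018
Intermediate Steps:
a(k) = 4*k
S(C) = -8 + 4*C**2 (S(C) = -8 + 4*(1*C**2) = -8 + 4*C**2)
l(J, H) = 2 + (-8 + 4*(-1 + 4*H)**4)**2 (l(J, H) = 2 + (-8 + 4*((4*H - 1)**2)**2)**2 = 2 + (-8 + 4*((-1 + 4*H)**2)**2)**2 = 2 + (-8 + 4*(-1 + 4*H)**4)**2)
l(-7, 6) + (-47 - 1*33)*84 = (2 + 16*(-2 + (-1 + 4*6)**4)**2) + (-47 - 1*33)*84 = (2 + 16*(-2 + (-1 + 24)**4)**2) + (-47 - 33)*84 = (2 + 16*(-2 + 23**4)**2) - 80*84 = (2 + 16*(-2 + 279841)**2) - 6720 = (2 + 16*279839**2) - 6720 = (2 + 16*78309865921) - 6720 = (2 + 1252957854736) - 6720 = 1252957854738 - 6720 = 1252957848018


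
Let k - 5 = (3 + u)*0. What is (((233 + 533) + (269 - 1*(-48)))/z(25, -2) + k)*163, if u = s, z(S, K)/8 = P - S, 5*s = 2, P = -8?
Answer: 12877/88 ≈ 146.33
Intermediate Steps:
s = ⅖ (s = (⅕)*2 = ⅖ ≈ 0.40000)
z(S, K) = -64 - 8*S (z(S, K) = 8*(-8 - S) = -64 - 8*S)
u = ⅖ ≈ 0.40000
k = 5 (k = 5 + (3 + ⅖)*0 = 5 + (17/5)*0 = 5 + 0 = 5)
(((233 + 533) + (269 - 1*(-48)))/z(25, -2) + k)*163 = (((233 + 533) + (269 - 1*(-48)))/(-64 - 8*25) + 5)*163 = ((766 + (269 + 48))/(-64 - 200) + 5)*163 = ((766 + 317)/(-264) + 5)*163 = (1083*(-1/264) + 5)*163 = (-361/88 + 5)*163 = (79/88)*163 = 12877/88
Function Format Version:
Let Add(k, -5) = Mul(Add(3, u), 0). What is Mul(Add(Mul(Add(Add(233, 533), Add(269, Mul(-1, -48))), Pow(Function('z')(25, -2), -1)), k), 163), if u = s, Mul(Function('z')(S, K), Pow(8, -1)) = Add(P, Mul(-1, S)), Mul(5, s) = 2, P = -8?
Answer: Rational(12877, 88) ≈ 146.33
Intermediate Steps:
s = Rational(2, 5) (s = Mul(Rational(1, 5), 2) = Rational(2, 5) ≈ 0.40000)
Function('z')(S, K) = Add(-64, Mul(-8, S)) (Function('z')(S, K) = Mul(8, Add(-8, Mul(-1, S))) = Add(-64, Mul(-8, S)))
u = Rational(2, 5) ≈ 0.40000
k = 5 (k = Add(5, Mul(Add(3, Rational(2, 5)), 0)) = Add(5, Mul(Rational(17, 5), 0)) = Add(5, 0) = 5)
Mul(Add(Mul(Add(Add(233, 533), Add(269, Mul(-1, -48))), Pow(Function('z')(25, -2), -1)), k), 163) = Mul(Add(Mul(Add(Add(233, 533), Add(269, Mul(-1, -48))), Pow(Add(-64, Mul(-8, 25)), -1)), 5), 163) = Mul(Add(Mul(Add(766, Add(269, 48)), Pow(Add(-64, -200), -1)), 5), 163) = Mul(Add(Mul(Add(766, 317), Pow(-264, -1)), 5), 163) = Mul(Add(Mul(1083, Rational(-1, 264)), 5), 163) = Mul(Add(Rational(-361, 88), 5), 163) = Mul(Rational(79, 88), 163) = Rational(12877, 88)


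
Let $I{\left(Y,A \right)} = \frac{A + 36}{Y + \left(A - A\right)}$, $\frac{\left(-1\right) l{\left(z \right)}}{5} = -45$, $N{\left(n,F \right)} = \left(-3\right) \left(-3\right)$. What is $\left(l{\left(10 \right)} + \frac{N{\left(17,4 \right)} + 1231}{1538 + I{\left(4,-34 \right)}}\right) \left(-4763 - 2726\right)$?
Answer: $- \frac{5203394645}{3077} \approx -1.6911 \cdot 10^{6}$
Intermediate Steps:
$N{\left(n,F \right)} = 9$
$l{\left(z \right)} = 225$ ($l{\left(z \right)} = \left(-5\right) \left(-45\right) = 225$)
$I{\left(Y,A \right)} = \frac{36 + A}{Y}$ ($I{\left(Y,A \right)} = \frac{36 + A}{Y + 0} = \frac{36 + A}{Y}$)
$\left(l{\left(10 \right)} + \frac{N{\left(17,4 \right)} + 1231}{1538 + I{\left(4,-34 \right)}}\right) \left(-4763 - 2726\right) = \left(225 + \frac{9 + 1231}{1538 + \frac{36 - 34}{4}}\right) \left(-4763 - 2726\right) = \left(225 + \frac{1240}{1538 + \frac{1}{4} \cdot 2}\right) \left(-7489\right) = \left(225 + \frac{1240}{1538 + \frac{1}{2}}\right) \left(-7489\right) = \left(225 + \frac{1240}{\frac{3077}{2}}\right) \left(-7489\right) = \left(225 + 1240 \cdot \frac{2}{3077}\right) \left(-7489\right) = \left(225 + \frac{2480}{3077}\right) \left(-7489\right) = \frac{694805}{3077} \left(-7489\right) = - \frac{5203394645}{3077}$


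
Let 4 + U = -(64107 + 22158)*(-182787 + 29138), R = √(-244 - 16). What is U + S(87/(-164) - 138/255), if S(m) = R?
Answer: 13254530981 + 2*I*√65 ≈ 1.3255e+10 + 16.125*I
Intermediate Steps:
R = 2*I*√65 (R = √(-260) = 2*I*√65 ≈ 16.125*I)
S(m) = 2*I*√65
U = 13254530981 (U = -4 - (64107 + 22158)*(-182787 + 29138) = -4 - 86265*(-153649) = -4 - 1*(-13254530985) = -4 + 13254530985 = 13254530981)
U + S(87/(-164) - 138/255) = 13254530981 + 2*I*√65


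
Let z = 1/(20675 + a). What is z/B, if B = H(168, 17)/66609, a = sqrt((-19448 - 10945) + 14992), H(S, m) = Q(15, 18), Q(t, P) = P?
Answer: 51005225/284980684 - 2467*I*sqrt(15401)/284980684 ≈ 0.17898 - 0.0010743*I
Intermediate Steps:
H(S, m) = 18
a = I*sqrt(15401) (a = sqrt(-30393 + 14992) = sqrt(-15401) = I*sqrt(15401) ≈ 124.1*I)
z = 1/(20675 + I*sqrt(15401)) ≈ 4.8366e-5 - 2.903e-7*I
B = 2/7401 (B = 18/66609 = 18*(1/66609) = 2/7401 ≈ 0.00027023)
z/B = (20675/427471026 - I*sqrt(15401)/427471026)/(2/7401) = (20675/427471026 - I*sqrt(15401)/427471026)*(7401/2) = 51005225/284980684 - 2467*I*sqrt(15401)/284980684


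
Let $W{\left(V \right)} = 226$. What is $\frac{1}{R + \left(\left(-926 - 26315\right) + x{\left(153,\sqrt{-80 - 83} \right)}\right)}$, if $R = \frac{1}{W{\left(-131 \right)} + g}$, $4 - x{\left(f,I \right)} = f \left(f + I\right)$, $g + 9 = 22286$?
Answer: $- \frac{25646375143311}{1300818510936577972} + \frac{77476906377 i \sqrt{163}}{1300818510936577972} \approx -1.9716 \cdot 10^{-5} + 7.6041 \cdot 10^{-7} i$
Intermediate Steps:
$g = 22277$ ($g = -9 + 22286 = 22277$)
$x{\left(f,I \right)} = 4 - f \left(I + f\right)$ ($x{\left(f,I \right)} = 4 - f \left(f + I\right) = 4 - f \left(I + f\right)$)
$R = \frac{1}{22503}$ ($R = \frac{1}{226 + 22277} = \frac{1}{22503} \approx 4.4439 \cdot 10^{-5}$)
$\frac{1}{R + \left(\left(-926 - 26315\right) + x{\left(153,\sqrt{-80 - 83} \right)}\right)} = \frac{1}{\frac{1}{22503} - \left(50646 + \sqrt{-80 - 83} \cdot 153\right)} = \frac{1}{\frac{1}{22503} - \left(50646 + \sqrt{-163} \cdot 153\right)} = \frac{1}{\frac{1}{22503} - \left(50646 + i \sqrt{163} \cdot 153\right)} = \frac{1}{\frac{1}{22503} - \left(50646 + 153 i \sqrt{163}\right)} = \frac{1}{- \frac{1139686937}{22503} - 153 i \sqrt{163}}$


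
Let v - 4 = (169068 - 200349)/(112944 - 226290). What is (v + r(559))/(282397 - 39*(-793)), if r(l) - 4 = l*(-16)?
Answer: -30691775/1076182488 ≈ -0.028519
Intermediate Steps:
v = 161555/37782 (v = 4 + (169068 - 200349)/(112944 - 226290) = 4 - 31281/(-113346) = 4 - 31281*(-1/113346) = 4 + 10427/37782 = 161555/37782 ≈ 4.2760)
r(l) = 4 - 16*l (r(l) = 4 + l*(-16) = 4 - 16*l)
(v + r(559))/(282397 - 39*(-793)) = (161555/37782 + (4 - 16*559))/(282397 - 39*(-793)) = (161555/37782 + (4 - 8944))/(282397 + 30927) = (161555/37782 - 8940)/313324 = -337609525/37782*1/313324 = -30691775/1076182488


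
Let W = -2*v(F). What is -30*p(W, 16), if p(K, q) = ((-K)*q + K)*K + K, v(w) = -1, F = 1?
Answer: 1740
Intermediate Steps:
W = 2 (W = -2*(-1) = 2)
p(K, q) = K + K*(K - K*q) (p(K, q) = (-K*q + K)*K + K = (K - K*q)*K + K = K*(K - K*q) + K = K + K*(K - K*q))
-30*p(W, 16) = -60*(1 + 2 - 1*2*16) = -60*(1 + 2 - 32) = -60*(-29) = -30*(-58) = 1740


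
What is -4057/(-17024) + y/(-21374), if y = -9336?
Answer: 122825191/181935488 ≈ 0.67510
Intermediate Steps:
-4057/(-17024) + y/(-21374) = -4057/(-17024) - 9336/(-21374) = -4057*(-1/17024) - 9336*(-1/21374) = 4057/17024 + 4668/10687 = 122825191/181935488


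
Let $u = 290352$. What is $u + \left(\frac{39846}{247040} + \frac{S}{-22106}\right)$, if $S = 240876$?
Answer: $\frac{396393219936279}{1365266560} \approx 2.9034 \cdot 10^{5}$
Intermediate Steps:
$u + \left(\frac{39846}{247040} + \frac{S}{-22106}\right) = 290352 + \left(\frac{39846}{247040} + \frac{240876}{-22106}\right) = 290352 + \left(39846 \cdot \frac{1}{247040} + 240876 \left(- \frac{1}{22106}\right)\right) = 290352 + \left(\frac{19923}{123520} - \frac{120438}{11053}\right) = 290352 - \frac{14656292841}{1365266560} = \frac{396393219936279}{1365266560}$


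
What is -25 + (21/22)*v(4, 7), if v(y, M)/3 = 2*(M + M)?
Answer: 607/11 ≈ 55.182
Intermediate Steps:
v(y, M) = 12*M (v(y, M) = 3*(2*(M + M)) = 3*(2*(2*M)) = 3*(4*M) = 12*M)
-25 + (21/22)*v(4, 7) = -25 + (21/22)*(12*7) = -25 + (21*(1/22))*84 = -25 + (21/22)*84 = -25 + 882/11 = 607/11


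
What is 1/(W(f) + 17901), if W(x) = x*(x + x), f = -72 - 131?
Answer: 1/100319 ≈ 9.9682e-6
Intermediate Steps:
f = -203
W(x) = 2*x² (W(x) = x*(2*x) = 2*x²)
1/(W(f) + 17901) = 1/(2*(-203)² + 17901) = 1/(2*41209 + 17901) = 1/(82418 + 17901) = 1/100319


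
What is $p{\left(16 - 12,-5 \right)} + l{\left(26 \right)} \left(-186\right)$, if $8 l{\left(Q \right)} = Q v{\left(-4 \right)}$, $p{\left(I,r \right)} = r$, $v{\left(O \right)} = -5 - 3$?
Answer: $4831$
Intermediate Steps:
$v{\left(O \right)} = -8$
$l{\left(Q \right)} = - Q$ ($l{\left(Q \right)} = \frac{Q \left(-8\right)}{8} = \frac{\left(-8\right) Q}{8} = - Q$)
$p{\left(16 - 12,-5 \right)} + l{\left(26 \right)} \left(-186\right) = -5 + \left(-1\right) 26 \left(-186\right) = -5 - -4836 = -5 + 4836 = 4831$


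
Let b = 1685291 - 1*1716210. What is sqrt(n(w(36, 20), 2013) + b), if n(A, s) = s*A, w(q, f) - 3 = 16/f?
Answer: 2*I*sqrt(145435)/5 ≈ 152.54*I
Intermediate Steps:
w(q, f) = 3 + 16/f
b = -30919 (b = 1685291 - 1716210 = -30919)
n(A, s) = A*s
sqrt(n(w(36, 20), 2013) + b) = sqrt((3 + 16/20)*2013 - 30919) = sqrt((3 + 16*(1/20))*2013 - 30919) = sqrt((3 + 4/5)*2013 - 30919) = sqrt((19/5)*2013 - 30919) = sqrt(38247/5 - 30919) = sqrt(-116348/5) = 2*I*sqrt(145435)/5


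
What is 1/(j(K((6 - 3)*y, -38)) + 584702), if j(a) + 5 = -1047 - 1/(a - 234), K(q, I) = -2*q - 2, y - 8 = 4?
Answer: 308/179764201 ≈ 1.7134e-6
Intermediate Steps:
y = 12 (y = 8 + 4 = 12)
K(q, I) = -2 - 2*q
j(a) = -1052 - 1/(-234 + a) (j(a) = -5 + (-1047 - 1/(a - 234)) = -5 + (-1047 - 1/(-234 + a)) = -1052 - 1/(-234 + a))
1/(j(K((6 - 3)*y, -38)) + 584702) = 1/((246167 - 1052*(-2 - 2*(6 - 3)*12))/(-234 + (-2 - 2*(6 - 3)*12)) + 584702) = 1/((246167 - 1052*(-2 - 6*12))/(-234 + (-2 - 6*12)) + 584702) = 1/((246167 - 1052*(-2 - 2*36))/(-234 + (-2 - 2*36)) + 584702) = 1/((246167 - 1052*(-2 - 72))/(-234 + (-2 - 72)) + 584702) = 1/((246167 - 1052*(-74))/(-234 - 74) + 584702) = 1/((246167 + 77848)/(-308) + 584702) = 1/(-1/308*324015 + 584702) = 1/(-324015/308 + 584702) = 1/(179764201/308) = 308/179764201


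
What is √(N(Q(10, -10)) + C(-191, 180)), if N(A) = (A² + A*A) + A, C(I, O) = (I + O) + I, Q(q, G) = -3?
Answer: I*√187 ≈ 13.675*I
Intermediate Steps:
C(I, O) = O + 2*I
N(A) = A + 2*A² (N(A) = (A² + A²) + A = 2*A² + A = A + 2*A²)
√(N(Q(10, -10)) + C(-191, 180)) = √(-3*(1 + 2*(-3)) + (180 + 2*(-191))) = √(-3*(1 - 6) + (180 - 382)) = √(-3*(-5) - 202) = √(15 - 202) = √(-187) = I*√187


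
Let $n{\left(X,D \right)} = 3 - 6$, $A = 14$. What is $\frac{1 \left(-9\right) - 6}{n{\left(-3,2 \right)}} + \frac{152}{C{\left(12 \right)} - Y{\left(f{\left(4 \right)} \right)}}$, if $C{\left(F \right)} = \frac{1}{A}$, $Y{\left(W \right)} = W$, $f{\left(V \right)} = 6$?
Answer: $- \frac{1713}{83} \approx -20.639$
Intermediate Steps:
$C{\left(F \right)} = \frac{1}{14}$
$n{\left(X,D \right)} = -3$ ($n{\left(X,D \right)} = 3 - 6 = -3$)
$\frac{1 \left(-9\right) - 6}{n{\left(-3,2 \right)}} + \frac{152}{C{\left(12 \right)} - Y{\left(f{\left(4 \right)} \right)}} = \frac{1 \left(-9\right) - 6}{-3} + \frac{152}{\frac{1}{14} - 6} = \left(-9 - 6\right) \left(- \frac{1}{3}\right) + \frac{152}{\frac{1}{14} - 6} = \left(-15\right) \left(- \frac{1}{3}\right) + \frac{152}{- \frac{83}{14}} = 5 + 152 \left(- \frac{14}{83}\right) = 5 - \frac{2128}{83} = - \frac{1713}{83}$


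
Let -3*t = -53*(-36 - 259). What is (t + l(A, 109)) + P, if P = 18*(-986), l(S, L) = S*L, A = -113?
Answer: -105830/3 ≈ -35277.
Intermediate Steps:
t = -15635/3 (t = -(-53)*(-36 - 259)/3 = -(-53)*(-295)/3 = -⅓*15635 = -15635/3 ≈ -5211.7)
l(S, L) = L*S
P = -17748
(t + l(A, 109)) + P = (-15635/3 + 109*(-113)) - 17748 = (-15635/3 - 12317) - 17748 = -52586/3 - 17748 = -105830/3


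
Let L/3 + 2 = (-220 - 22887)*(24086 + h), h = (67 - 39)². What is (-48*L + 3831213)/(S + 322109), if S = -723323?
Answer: -27585489487/133738 ≈ -2.0627e+5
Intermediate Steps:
h = 784 (h = 28² = 784)
L = -1724013276 (L = -6 + 3*((-220 - 22887)*(24086 + 784)) = -6 + 3*(-23107*24870) = -6 + 3*(-574671090) = -6 - 1724013270 = -1724013276)
(-48*L + 3831213)/(S + 322109) = (-48*(-1724013276) + 3831213)/(-723323 + 322109) = (82752637248 + 3831213)/(-401214) = 82756468461*(-1/401214) = -27585489487/133738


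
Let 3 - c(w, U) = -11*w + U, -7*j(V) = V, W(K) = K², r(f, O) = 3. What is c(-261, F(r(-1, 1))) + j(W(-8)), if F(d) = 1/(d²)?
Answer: -181267/63 ≈ -2877.3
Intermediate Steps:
F(d) = d⁻²
j(V) = -V/7
c(w, U) = 3 - U + 11*w (c(w, U) = 3 - (-11*w + U) = 3 - (U - 11*w) = 3 + (-U + 11*w) = 3 - U + 11*w)
c(-261, F(r(-1, 1))) + j(W(-8)) = (3 - 1/3² + 11*(-261)) - ⅐*(-8)² = (3 - 1*⅑ - 2871) - ⅐*64 = (3 - ⅑ - 2871) - 64/7 = -25813/9 - 64/7 = -181267/63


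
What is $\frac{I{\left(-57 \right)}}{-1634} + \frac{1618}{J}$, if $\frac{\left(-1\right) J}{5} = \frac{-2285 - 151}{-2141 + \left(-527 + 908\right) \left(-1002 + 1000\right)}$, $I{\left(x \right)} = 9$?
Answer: $- \frac{959386982}{2487765} \approx -385.64$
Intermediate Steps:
$J = - \frac{12180}{2903}$ ($J = - 5 \frac{-2285 - 151}{-2141 + \left(-527 + 908\right) \left(-1002 + 1000\right)} = - 5 \left(- \frac{2436}{-2141 + 381 \left(-2\right)}\right) = - 5 \left(- \frac{2436}{-2141 - 762}\right) = - 5 \left(- \frac{2436}{-2903}\right) = - 5 \left(\left(-2436\right) \left(- \frac{1}{2903}\right)\right) = \left(-5\right) \frac{2436}{2903} = - \frac{12180}{2903} \approx -4.1957$)
$\frac{I{\left(-57 \right)}}{-1634} + \frac{1618}{J} = \frac{9}{-1634} + \frac{1618}{- \frac{12180}{2903}} = 9 \left(- \frac{1}{1634}\right) + 1618 \left(- \frac{2903}{12180}\right) = - \frac{9}{1634} - \frac{2348527}{6090} = - \frac{959386982}{2487765}$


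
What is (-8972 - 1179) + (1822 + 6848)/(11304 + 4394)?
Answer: -79670864/7849 ≈ -10150.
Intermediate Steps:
(-8972 - 1179) + (1822 + 6848)/(11304 + 4394) = -10151 + 8670/15698 = -10151 + 8670*(1/15698) = -10151 + 4335/7849 = -79670864/7849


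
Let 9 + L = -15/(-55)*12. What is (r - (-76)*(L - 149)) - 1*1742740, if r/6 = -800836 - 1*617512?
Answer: -112910460/11 ≈ -1.0265e+7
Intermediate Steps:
L = -63/11 (L = -9 - 15/(-55)*12 = -9 - 15*(-1/55)*12 = -9 + (3/11)*12 = -9 + 36/11 = -63/11 ≈ -5.7273)
r = -8510088 (r = 6*(-800836 - 1*617512) = 6*(-800836 - 617512) = 6*(-1418348) = -8510088)
(r - (-76)*(L - 149)) - 1*1742740 = (-8510088 - (-76)*(-63/11 - 149)) - 1*1742740 = (-8510088 - (-76)*(-1702)/11) - 1742740 = (-8510088 - 1*129352/11) - 1742740 = (-8510088 - 129352/11) - 1742740 = -93740320/11 - 1742740 = -112910460/11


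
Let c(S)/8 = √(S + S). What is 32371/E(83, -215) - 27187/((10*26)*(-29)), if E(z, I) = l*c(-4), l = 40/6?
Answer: 27187/7540 - 97113*I*√2/640 ≈ 3.6057 - 214.59*I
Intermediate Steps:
c(S) = 8*√2*√S (c(S) = 8*√(S + S) = 8*√(2*S) = 8*(√2*√S) = 8*√2*√S)
l = 20/3 (l = 40*(⅙) = 20/3 ≈ 6.6667)
E(z, I) = 320*I*√2/3 (E(z, I) = 20*(8*√2*√(-4))/3 = 20*(8*√2*(2*I))/3 = 20*(16*I*√2)/3 = 320*I*√2/3)
32371/E(83, -215) - 27187/((10*26)*(-29)) = 32371/((320*I*√2/3)) - 27187/((10*26)*(-29)) = 32371*(-3*I*√2/640) - 27187/(260*(-29)) = -97113*I*√2/640 - 27187/(-7540) = -97113*I*√2/640 - 27187*(-1/7540) = -97113*I*√2/640 + 27187/7540 = 27187/7540 - 97113*I*√2/640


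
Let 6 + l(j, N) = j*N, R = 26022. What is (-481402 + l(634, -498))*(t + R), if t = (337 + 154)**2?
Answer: -212918485420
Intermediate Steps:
l(j, N) = -6 + N*j (l(j, N) = -6 + j*N = -6 + N*j)
t = 241081 (t = 491**2 = 241081)
(-481402 + l(634, -498))*(t + R) = (-481402 + (-6 - 498*634))*(241081 + 26022) = (-481402 + (-6 - 315732))*267103 = (-481402 - 315738)*267103 = -797140*267103 = -212918485420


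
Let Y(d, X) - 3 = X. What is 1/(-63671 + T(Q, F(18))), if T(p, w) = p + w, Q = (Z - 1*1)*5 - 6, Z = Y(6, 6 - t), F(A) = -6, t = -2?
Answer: -1/63633 ≈ -1.5715e-5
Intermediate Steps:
Y(d, X) = 3 + X
Z = 11 (Z = 3 + (6 - 1*(-2)) = 3 + (6 + 2) = 3 + 8 = 11)
Q = 44 (Q = (11 - 1*1)*5 - 6 = (11 - 1)*5 - 6 = 10*5 - 6 = 50 - 6 = 44)
1/(-63671 + T(Q, F(18))) = 1/(-63671 + (44 - 6)) = 1/(-63671 + 38) = 1/(-63633) = -1/63633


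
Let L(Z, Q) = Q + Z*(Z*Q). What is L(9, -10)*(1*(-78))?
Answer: 63960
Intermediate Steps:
L(Z, Q) = Q + Q*Z² (L(Z, Q) = Q + Z*(Q*Z) = Q + Q*Z²)
L(9, -10)*(1*(-78)) = (-10*(1 + 9²))*(1*(-78)) = -10*(1 + 81)*(-78) = -10*82*(-78) = -820*(-78) = 63960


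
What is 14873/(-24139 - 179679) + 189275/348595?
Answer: 6678599703/14209987142 ≈ 0.46999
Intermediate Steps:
14873/(-24139 - 179679) + 189275/348595 = 14873/(-203818) + 189275*(1/348595) = 14873*(-1/203818) + 37855/69719 = -14873/203818 + 37855/69719 = 6678599703/14209987142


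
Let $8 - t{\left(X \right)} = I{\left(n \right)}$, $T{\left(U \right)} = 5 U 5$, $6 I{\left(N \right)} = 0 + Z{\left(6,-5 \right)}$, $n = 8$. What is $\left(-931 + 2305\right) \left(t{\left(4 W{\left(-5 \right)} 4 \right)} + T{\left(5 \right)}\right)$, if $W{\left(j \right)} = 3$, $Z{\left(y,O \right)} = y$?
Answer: $181368$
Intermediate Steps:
$I{\left(N \right)} = 1$ ($I{\left(N \right)} = \frac{0 + 6}{6} = \frac{1}{6} \cdot 6 = 1$)
$T{\left(U \right)} = 25 U$
$t{\left(X \right)} = 7$ ($t{\left(X \right)} = 8 - 1 = 7$)
$\left(-931 + 2305\right) \left(t{\left(4 W{\left(-5 \right)} 4 \right)} + T{\left(5 \right)}\right) = \left(-931 + 2305\right) \left(7 + 25 \cdot 5\right) = 1374 \left(7 + 125\right) = 1374 \cdot 132 = 181368$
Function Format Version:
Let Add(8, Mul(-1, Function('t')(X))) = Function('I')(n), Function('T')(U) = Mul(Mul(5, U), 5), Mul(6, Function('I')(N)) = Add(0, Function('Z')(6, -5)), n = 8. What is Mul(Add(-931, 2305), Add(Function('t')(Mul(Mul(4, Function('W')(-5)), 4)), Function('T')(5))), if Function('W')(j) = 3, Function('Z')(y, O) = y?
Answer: 181368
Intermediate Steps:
Function('I')(N) = 1 (Function('I')(N) = Mul(Rational(1, 6), Add(0, 6)) = Mul(Rational(1, 6), 6) = 1)
Function('T')(U) = Mul(25, U)
Function('t')(X) = 7 (Function('t')(X) = Add(8, Mul(-1, 1)) = Add(8, -1) = 7)
Mul(Add(-931, 2305), Add(Function('t')(Mul(Mul(4, Function('W')(-5)), 4)), Function('T')(5))) = Mul(Add(-931, 2305), Add(7, Mul(25, 5))) = Mul(1374, Add(7, 125)) = Mul(1374, 132) = 181368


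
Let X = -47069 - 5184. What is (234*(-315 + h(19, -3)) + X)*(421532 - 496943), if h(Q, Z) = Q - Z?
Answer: 9110779965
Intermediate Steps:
X = -52253
(234*(-315 + h(19, -3)) + X)*(421532 - 496943) = (234*(-315 + (19 - 1*(-3))) - 52253)*(421532 - 496943) = (234*(-315 + (19 + 3)) - 52253)*(-75411) = (234*(-315 + 22) - 52253)*(-75411) = (234*(-293) - 52253)*(-75411) = (-68562 - 52253)*(-75411) = -120815*(-75411) = 9110779965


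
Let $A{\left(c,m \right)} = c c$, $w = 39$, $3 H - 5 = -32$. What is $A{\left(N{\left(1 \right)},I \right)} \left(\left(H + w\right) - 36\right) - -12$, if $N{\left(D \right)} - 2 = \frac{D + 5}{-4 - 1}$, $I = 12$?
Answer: $\frac{204}{25} \approx 8.16$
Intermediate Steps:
$H = -9$ ($H = \frac{5}{3} + \frac{1}{3} \left(-32\right) = \frac{5}{3} - \frac{32}{3} = -9$)
$N{\left(D \right)} = 1 - \frac{D}{5}$ ($N{\left(D \right)} = 2 + \frac{D + 5}{-4 - 1} = 2 + \frac{5 + D}{-5} = 2 + \left(5 + D\right) \left(- \frac{1}{5}\right) = 2 - \left(1 + \frac{D}{5}\right) = 1 - \frac{D}{5}$)
$A{\left(c,m \right)} = c^{2}$
$A{\left(N{\left(1 \right)},I \right)} \left(\left(H + w\right) - 36\right) - -12 = \left(1 - \frac{1}{5}\right)^{2} \left(\left(-9 + 39\right) - 36\right) - -12 = \left(1 - \frac{1}{5}\right)^{2} \left(30 - 36\right) + 12 = \left(\frac{4}{5}\right)^{2} \left(-6\right) + 12 = \frac{16}{25} \left(-6\right) + 12 = - \frac{96}{25} + 12 = \frac{204}{25}$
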